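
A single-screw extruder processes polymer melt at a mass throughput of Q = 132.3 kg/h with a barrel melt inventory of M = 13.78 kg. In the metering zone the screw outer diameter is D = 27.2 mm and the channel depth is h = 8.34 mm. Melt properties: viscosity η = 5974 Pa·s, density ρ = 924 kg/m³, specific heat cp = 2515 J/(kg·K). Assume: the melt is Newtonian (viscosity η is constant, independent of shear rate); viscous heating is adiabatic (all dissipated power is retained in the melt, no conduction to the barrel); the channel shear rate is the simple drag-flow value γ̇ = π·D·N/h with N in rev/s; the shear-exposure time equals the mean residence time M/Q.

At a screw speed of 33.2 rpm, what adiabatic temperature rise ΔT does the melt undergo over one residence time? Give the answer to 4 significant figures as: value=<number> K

Throughput in SI: Q_s = 132.3 kg/h ÷ 3600 s/h = 0.03675 kg/s
t_res = M / Q_s = 13.78 ÷ 0.03675 = 374.966 s
Convert to SI: D = 0.0272 m, h = 0.00834 m, N = 33.2/60 = 0.553333 rev/s
Shear rate: γ̇ = πDN/h = π·0.0272·0.553333/0.00834 = 5.66943 s⁻¹
ΔT = η·γ̇²·t_res/(ρ·cp) = [5974 × 5.66943² × 374.966] / [924 × 2515] = 30.9832 K

value=30.98 K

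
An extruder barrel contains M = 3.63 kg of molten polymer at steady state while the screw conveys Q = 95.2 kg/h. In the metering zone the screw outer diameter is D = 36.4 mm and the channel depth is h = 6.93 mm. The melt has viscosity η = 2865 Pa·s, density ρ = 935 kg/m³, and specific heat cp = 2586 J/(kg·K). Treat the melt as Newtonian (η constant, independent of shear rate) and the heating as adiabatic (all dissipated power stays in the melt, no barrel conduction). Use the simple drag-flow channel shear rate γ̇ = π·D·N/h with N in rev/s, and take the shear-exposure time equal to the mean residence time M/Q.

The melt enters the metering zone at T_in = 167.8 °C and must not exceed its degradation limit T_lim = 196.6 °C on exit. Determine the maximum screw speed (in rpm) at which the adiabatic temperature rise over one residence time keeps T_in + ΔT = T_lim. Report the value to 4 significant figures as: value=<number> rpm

value=48.38 rpm

Q_s = Q / 3600 = 95.2 / 3600 = 0.0264444 kg/s
Mean residence time: t_res = M/Q_s = 3.63 kg / 0.0264444 kg/s = 137.269 s
Convert to metres: D = 0.0364 m, h = 0.00693 m
ΔT_a = T_lim − T_in = 196.6 − 167.8 = 28.8 K
γ̇_max² = ΔT_a·ρ·cp / (η·t_res) = [28.8 × 935 × 2586] / [2865 × 137.269] = 177.066 s⁻²
γ̇_max = sqrt(177.066) = 13.3066 s⁻¹
N_max = γ̇_max·h / (π·D) = 13.3066 · 0.00693 / (π · 0.0364) = 0.806399 rev/s = 48.3839 rpm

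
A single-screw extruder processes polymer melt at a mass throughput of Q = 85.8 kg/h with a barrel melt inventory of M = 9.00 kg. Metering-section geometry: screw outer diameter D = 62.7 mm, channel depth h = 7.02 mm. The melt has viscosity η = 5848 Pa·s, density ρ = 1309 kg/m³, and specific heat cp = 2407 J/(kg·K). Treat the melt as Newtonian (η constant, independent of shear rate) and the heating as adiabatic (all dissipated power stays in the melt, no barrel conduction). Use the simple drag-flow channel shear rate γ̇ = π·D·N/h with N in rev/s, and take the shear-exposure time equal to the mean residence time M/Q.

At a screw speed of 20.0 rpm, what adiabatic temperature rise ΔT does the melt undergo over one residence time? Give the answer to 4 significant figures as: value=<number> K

value=61.32 K

Q_s = Q / 3600 = 85.8 / 3600 = 0.0238333 kg/s
t_res = M / Q_s = 9.00 ÷ 0.0238333 = 377.622 s
Geometry in metres: D = 62.7 mm → 0.0627 m, h = 7.02 mm → 0.00702 m; screw speed N = 20.0 rpm = 0.333333 rev/s
γ̇ = π·D·N / h = π · 0.0627 · 0.333333 / 0.00702 = 9.35317 s⁻¹
ΔT = η·γ̇²·t_res / (ρ·cp) = 5848 · (9.35317)² · 377.622 / (1309 · 2407) = 61.3151 K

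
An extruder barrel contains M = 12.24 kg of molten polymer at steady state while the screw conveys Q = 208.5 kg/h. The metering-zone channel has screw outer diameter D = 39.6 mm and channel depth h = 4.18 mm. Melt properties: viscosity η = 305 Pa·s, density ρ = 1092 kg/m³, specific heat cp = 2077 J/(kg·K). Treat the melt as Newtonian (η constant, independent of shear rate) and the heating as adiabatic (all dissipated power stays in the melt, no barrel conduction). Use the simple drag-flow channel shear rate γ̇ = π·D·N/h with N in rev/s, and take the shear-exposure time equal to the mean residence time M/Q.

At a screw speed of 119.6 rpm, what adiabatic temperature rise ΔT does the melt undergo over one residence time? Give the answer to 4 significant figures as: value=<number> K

Q_s = Q / 3600 = 208.5 / 3600 = 0.0579167 kg/s
Mean residence time: t_res = M/Q_s = 12.24 kg / 0.0579167 kg/s = 211.338 s
D = 39.6 mm = 0.0396 m;  h = 4.18 mm = 0.00418 m;  N = 119.6 rpm / 60 = 1.99333 rev/s
γ̇ = π·D·N / h = π · 0.0396 · 1.99333 / 0.00418 = 59.3265 s⁻¹
ΔT = η·γ̇²·t_res / (ρ·cp) = 305 · (59.3265)² · 211.338 / (1092 · 2077) = 100.027 K

value=100.0 K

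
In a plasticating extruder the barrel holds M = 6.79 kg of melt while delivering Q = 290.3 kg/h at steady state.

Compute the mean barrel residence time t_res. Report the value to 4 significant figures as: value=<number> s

value=84.20 s

Convert throughput: Q = 290.3 kg/h = 290.3/3600 = 0.0806389 kg/s
t_res = M / Q_s = 6.79 / 0.0806389 = 84.2025 s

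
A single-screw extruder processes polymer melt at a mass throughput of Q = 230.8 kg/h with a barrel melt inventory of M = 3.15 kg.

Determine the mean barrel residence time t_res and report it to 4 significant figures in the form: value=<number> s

value=49.13 s

Q_s = Q / 3600 = 230.8 / 3600 = 0.0641111 kg/s
t_res = M / Q_s = 3.15 / 0.0641111 = 49.1334 s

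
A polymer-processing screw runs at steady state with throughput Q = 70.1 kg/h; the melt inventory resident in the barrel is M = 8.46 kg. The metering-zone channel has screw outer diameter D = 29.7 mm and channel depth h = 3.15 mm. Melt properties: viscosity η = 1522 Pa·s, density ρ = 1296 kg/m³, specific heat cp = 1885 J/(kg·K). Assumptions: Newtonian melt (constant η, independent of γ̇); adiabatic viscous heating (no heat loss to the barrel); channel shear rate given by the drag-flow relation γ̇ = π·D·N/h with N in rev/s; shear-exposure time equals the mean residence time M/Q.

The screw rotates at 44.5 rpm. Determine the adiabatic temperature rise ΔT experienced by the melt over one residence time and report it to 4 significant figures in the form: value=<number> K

value=130.6 K

Throughput in SI: Q_s = 70.1 kg/h ÷ 3600 s/h = 0.0194722 kg/s
t_res = M / Q_s = 8.46 ÷ 0.0194722 = 434.465 s
D = 29.7 mm = 0.0297 m;  h = 3.15 mm = 0.00315 m;  N = 44.5 rpm / 60 = 0.741667 rev/s
γ̇ = π D N / h = (π)(0.0297)(0.741667) / 0.00315 = 21.9687 s⁻¹
ΔT = η·γ̇²·t_res / (ρ·cp) = 1522 · (21.9687)² · 434.465 / (1296 · 1885) = 130.636 K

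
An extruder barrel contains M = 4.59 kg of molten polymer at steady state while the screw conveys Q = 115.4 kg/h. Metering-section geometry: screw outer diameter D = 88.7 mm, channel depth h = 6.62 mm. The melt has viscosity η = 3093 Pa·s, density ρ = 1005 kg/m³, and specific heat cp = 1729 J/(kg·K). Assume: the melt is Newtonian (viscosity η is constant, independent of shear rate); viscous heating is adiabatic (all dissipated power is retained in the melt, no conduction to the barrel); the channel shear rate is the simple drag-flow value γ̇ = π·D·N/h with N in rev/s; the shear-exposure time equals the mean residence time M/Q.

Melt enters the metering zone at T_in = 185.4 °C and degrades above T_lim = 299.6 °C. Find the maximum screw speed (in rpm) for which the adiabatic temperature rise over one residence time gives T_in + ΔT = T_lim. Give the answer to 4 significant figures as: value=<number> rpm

Throughput in SI: Q_s = 115.4 kg/h ÷ 3600 s/h = 0.0320556 kg/s
t_res = M / Q_s = 4.59 ÷ 0.0320556 = 143.189 s
Convert to metres: D = 0.0887 m, h = 0.00662 m
Allowable rise: ΔT_a = T_lim − T_in = 299.6 − 185.4 = 114.2 K
γ̇_max² = ΔT_a·ρ·cp/(η·t_res) = 114.2·1005·1729/(3093·143.189) = 448.062 s⁻²
γ̇_max = sqrt(448.062) = 21.1675 s⁻¹
N_max = γ̇_max·h / (π·D) = 21.1675 · 0.00662 / (π · 0.0887) = 0.502867 rev/s = 30.172 rpm

value=30.17 rpm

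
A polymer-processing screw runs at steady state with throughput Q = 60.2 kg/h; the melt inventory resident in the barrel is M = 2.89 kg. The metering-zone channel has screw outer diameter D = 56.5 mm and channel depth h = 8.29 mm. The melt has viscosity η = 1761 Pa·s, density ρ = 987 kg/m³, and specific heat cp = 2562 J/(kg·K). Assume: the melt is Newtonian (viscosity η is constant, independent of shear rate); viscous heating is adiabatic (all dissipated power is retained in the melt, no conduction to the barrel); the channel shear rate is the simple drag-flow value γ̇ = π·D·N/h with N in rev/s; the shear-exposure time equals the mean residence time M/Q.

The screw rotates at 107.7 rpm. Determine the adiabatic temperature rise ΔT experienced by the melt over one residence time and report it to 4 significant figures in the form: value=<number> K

Q_s = Q / 3600 = 60.2 / 3600 = 0.0167222 kg/s
t_res = M / Q_s = 2.89 / 0.0167222 = 172.824 s
Convert to SI: D = 0.0565 m, h = 0.00829 m, N = 107.7/60 = 1.795 rev/s
Shear rate: γ̇ = πDN/h = π·0.0565·1.795/0.00829 = 38.4334 s⁻¹
ΔT = η·γ̇²·t_res / (ρ·cp) = 1761 · (38.4334)² · 172.824 / (987 · 2562) = 177.78 K

value=177.8 K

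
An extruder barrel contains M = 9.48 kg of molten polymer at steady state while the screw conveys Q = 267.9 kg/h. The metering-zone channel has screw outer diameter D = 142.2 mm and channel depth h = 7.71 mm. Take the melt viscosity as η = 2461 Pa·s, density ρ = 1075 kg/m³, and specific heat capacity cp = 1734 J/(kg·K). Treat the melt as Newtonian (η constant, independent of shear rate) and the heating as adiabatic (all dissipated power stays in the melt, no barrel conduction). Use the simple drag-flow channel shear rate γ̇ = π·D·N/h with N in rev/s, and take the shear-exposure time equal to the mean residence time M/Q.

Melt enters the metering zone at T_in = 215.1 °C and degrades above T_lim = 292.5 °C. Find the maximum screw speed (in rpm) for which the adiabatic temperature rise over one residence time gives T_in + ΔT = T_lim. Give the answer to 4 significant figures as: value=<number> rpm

Throughput in SI: Q_s = 267.9 kg/h ÷ 3600 s/h = 0.0744167 kg/s
Mean residence time: t_res = M/Q_s = 9.48 kg / 0.0744167 kg/s = 127.391 s
Geometry in SI: D = 142.2 mm → 0.1422 m, h = 7.71 mm → 0.00771 m
ΔT_a = T_lim − T_in = 292.5 − 215.1 = 77.4 K
γ̇_max² = ΔT_a·ρ·cp/(η·t_res) = 77.4·1075·1734/(2461·127.391) = 460.202 s⁻²
γ̇_max = sqrt(460.202) = 21.4523 s⁻¹
Solve γ̇ = πDN/h for N: N_max = γ̇_max·h/(π·D) = 21.4523 × 0.00771 / (π × 0.1422) = 0.370237 rev/s = 22.2142 rpm

value=22.21 rpm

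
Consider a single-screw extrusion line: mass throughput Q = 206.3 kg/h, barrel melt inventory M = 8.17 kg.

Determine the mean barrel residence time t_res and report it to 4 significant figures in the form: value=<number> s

value=142.6 s

Convert throughput: Q = 206.3 kg/h = 206.3/3600 = 0.0573056 kg/s
Mean residence time: t_res = M/Q_s = 8.17 kg / 0.0573056 kg/s = 142.569 s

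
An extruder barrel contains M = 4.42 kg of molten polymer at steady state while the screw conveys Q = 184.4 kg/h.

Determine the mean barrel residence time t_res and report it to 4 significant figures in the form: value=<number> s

value=86.29 s

Throughput in SI: Q_s = 184.4 kg/h ÷ 3600 s/h = 0.0512222 kg/s
Mean residence time: t_res = M/Q_s = 4.42 kg / 0.0512222 kg/s = 86.2907 s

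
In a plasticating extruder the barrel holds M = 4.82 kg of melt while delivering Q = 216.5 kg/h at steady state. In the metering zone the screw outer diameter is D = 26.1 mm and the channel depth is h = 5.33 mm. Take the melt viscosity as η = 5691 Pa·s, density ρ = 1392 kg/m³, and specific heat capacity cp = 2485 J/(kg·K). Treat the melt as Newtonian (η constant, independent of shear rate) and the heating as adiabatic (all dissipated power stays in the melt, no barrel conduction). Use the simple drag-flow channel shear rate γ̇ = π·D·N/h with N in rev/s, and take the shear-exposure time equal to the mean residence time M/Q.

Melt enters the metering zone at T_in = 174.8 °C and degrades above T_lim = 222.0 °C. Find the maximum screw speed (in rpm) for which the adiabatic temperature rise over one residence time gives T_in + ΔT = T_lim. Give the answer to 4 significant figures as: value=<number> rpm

value=73.79 rpm

Throughput in SI: Q_s = 216.5 kg/h ÷ 3600 s/h = 0.0601389 kg/s
t_res = M / Q_s = 4.82 ÷ 0.0601389 = 80.1478 s
Convert to metres: D = 0.0261 m, h = 0.00533 m
ΔT_a = T_lim − T_in = 222.0 °C − 174.8 °C = 47.2 K
γ̇_max² = ΔT_a·ρ·cp / (η·t_res) = [47.2 × 1392 × 2485] / [5691 × 80.1478] = 357.954 s⁻²
γ̇_max = sqrt(357.954) = 18.9197 s⁻¹
N_max = γ̇_max h / (πD) = 18.9197·0.00533/(π·0.0261) = 1.22985 rev/s → ×60 = 73.7907 rpm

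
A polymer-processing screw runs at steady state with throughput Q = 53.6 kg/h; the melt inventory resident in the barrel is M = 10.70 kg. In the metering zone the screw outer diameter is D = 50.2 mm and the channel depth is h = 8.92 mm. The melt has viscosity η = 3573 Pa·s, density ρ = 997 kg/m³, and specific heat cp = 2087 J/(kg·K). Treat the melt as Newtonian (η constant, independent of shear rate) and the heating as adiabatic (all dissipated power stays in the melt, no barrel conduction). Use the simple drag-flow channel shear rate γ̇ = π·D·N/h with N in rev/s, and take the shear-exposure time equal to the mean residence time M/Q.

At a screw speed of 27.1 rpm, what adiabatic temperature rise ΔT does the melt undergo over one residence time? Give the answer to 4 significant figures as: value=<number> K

value=78.70 K

Q_s = Q / 3600 = 53.6 / 3600 = 0.0148889 kg/s
Mean residence time: t_res = M/Q_s = 10.70 kg / 0.0148889 kg/s = 718.657 s
D = 50.2 mm = 0.0502 m;  h = 8.92 mm = 0.00892 m;  N = 27.1 rpm / 60 = 0.451667 rev/s
Shear rate: γ̇ = πDN/h = π·0.0502·0.451667/0.00892 = 7.98559 s⁻¹
ΔT = η·γ̇²·t_res / (ρ·cp) = 3573 · (7.98559)² · 718.657 / (997 · 2087) = 78.6956 K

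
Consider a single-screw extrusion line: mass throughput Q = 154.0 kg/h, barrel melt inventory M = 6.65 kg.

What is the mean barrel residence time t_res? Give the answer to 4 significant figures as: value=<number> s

value=155.5 s

Throughput in SI: Q_s = 154.0 kg/h ÷ 3600 s/h = 0.0427778 kg/s
t_res = M / Q_s = 6.65 / 0.0427778 = 155.455 s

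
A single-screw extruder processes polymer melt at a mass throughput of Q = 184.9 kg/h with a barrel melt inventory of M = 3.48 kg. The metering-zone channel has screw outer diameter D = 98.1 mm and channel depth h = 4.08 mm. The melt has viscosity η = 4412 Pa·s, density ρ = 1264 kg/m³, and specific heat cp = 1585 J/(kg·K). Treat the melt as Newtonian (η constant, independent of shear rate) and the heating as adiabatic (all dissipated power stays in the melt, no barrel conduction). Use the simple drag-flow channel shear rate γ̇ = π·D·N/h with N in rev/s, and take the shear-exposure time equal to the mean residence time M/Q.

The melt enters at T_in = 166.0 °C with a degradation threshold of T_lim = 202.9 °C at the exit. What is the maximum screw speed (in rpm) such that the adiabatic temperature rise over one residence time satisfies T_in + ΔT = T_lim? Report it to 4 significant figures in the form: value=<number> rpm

value=12.49 rpm

Throughput in SI: Q_s = 184.9 kg/h ÷ 3600 s/h = 0.0513611 kg/s
t_res = M / Q_s = 3.48 ÷ 0.0513611 = 67.7555 s
Geometry in SI: D = 98.1 mm → 0.0981 m, h = 4.08 mm → 0.00408 m
ΔT_a = T_lim − T_in = 202.9 − 166.0 = 36.9 K
γ̇_max² = ΔT_a·ρ·cp/(η·t_res) = 36.9·1264·1585/(4412·67.7555) = 247.299 s⁻²
Take the square root: γ̇_max = √(247.299) = 15.7257 s⁻¹
N_max = γ̇_max·h / (π·D) = 15.7257 · 0.00408 / (π · 0.0981) = 0.208186 rev/s = 12.4912 rpm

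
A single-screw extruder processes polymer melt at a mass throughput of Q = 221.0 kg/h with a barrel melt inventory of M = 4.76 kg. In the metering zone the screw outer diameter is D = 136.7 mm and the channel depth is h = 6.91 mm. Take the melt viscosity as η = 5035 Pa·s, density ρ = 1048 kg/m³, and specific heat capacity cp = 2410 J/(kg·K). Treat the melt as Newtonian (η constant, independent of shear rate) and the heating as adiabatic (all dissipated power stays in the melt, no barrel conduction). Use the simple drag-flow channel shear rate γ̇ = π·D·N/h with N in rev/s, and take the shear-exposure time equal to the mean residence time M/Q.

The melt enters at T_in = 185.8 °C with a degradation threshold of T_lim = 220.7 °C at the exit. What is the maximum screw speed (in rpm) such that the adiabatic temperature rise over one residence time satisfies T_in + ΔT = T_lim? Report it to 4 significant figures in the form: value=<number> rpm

value=14.51 rpm

Q_s = Q / 3600 = 221.0 / 3600 = 0.0613889 kg/s
t_res = M / Q_s = 4.76 / 0.0613889 = 77.5385 s
Geometry in SI: D = 136.7 mm → 0.1367 m, h = 6.91 mm → 0.00691 m
ΔT_a = T_lim − T_in = 220.7 °C − 185.8 °C = 34.9 K
γ̇_max² = ΔT_a·ρ·cp/(η·t_res) = 34.9·1048·2410/(5035·77.5385) = 225.781 s⁻²
Take the square root: γ̇_max = √(225.781) = 15.026 s⁻¹
N_max = γ̇_max h / (πD) = 15.026·0.00691/(π·0.1367) = 0.24177 rev/s → ×60 = 14.5062 rpm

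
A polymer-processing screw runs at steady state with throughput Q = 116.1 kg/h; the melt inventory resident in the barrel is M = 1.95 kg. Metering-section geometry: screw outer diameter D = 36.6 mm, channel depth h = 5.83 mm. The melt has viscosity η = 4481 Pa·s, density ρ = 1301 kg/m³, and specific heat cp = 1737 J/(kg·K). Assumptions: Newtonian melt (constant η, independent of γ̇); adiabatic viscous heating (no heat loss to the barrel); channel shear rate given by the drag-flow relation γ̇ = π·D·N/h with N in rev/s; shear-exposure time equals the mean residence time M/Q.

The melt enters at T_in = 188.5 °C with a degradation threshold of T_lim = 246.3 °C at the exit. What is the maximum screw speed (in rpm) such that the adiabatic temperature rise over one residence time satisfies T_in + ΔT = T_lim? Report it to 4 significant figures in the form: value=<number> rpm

Throughput in SI: Q_s = 116.1 kg/h ÷ 3600 s/h = 0.03225 kg/s
t_res = M / Q_s = 1.95 / 0.03225 = 60.4651 s
D = 36.6 mm = 0.0366 m;  h = 5.83 mm = 0.00583 m
ΔT_a = T_lim − T_in = 246.3 − 188.5 = 57.8 K
Invert ΔT = ηγ̇²t_res/(ρcp) for γ̇: γ̇_max² = ΔT_a ρ cp / (η t_res) = 57.8·1301·1737 / (4481·60.4651) = 482.087 s⁻²
γ̇_max = sqrt(482.087) = 21.9565 s⁻¹
Solve γ̇ = πDN/h for N: N_max = γ̇_max·h/(π·D) = 21.9565 × 0.00583 / (π × 0.0366) = 1.11327 rev/s = 66.7961 rpm

value=66.80 rpm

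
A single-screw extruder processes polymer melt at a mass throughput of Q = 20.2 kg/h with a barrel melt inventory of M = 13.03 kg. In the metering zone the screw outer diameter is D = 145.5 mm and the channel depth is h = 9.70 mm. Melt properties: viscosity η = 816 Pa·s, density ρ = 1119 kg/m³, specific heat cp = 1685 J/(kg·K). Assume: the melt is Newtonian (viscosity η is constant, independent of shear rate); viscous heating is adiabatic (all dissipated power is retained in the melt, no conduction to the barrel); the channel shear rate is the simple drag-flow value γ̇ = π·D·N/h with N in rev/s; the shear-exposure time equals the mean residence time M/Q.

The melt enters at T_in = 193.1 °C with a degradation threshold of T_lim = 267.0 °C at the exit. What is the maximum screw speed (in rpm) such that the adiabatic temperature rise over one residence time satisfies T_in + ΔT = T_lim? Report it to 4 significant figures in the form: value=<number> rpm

value=10.92 rpm

Q_s = Q / 3600 = 20.2 / 3600 = 0.00561111 kg/s
t_res = M / Q_s = 13.03 / 0.00561111 = 2322.18 s
Geometry in SI: D = 145.5 mm → 0.1455 m, h = 9.70 mm → 0.0097 m
ΔT_a = T_lim − T_in = 267.0 °C − 193.1 °C = 73.9 K
γ̇_max² = ΔT_a·ρ·cp / (η·t_res) = [73.9 × 1119 × 1685] / [816 × 2322.18] = 73.5341 s⁻²
γ̇_max = sqrt(73.5341) = 8.5752 s⁻¹
N_max = γ̇_max·h / (π·D) = 8.5752 · 0.0097 / (π · 0.1455) = 0.181971 rev/s = 10.9183 rpm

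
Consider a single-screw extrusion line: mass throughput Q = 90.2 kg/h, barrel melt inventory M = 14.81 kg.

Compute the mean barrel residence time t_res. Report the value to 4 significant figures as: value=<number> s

Throughput in SI: Q_s = 90.2 kg/h ÷ 3600 s/h = 0.0250556 kg/s
t_res = M / Q_s = 14.81 / 0.0250556 = 591.086 s

value=591.1 s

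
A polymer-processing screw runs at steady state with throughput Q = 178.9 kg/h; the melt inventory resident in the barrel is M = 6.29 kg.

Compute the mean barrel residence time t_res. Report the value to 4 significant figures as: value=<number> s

Throughput in SI: Q_s = 178.9 kg/h ÷ 3600 s/h = 0.0496944 kg/s
t_res = M / Q_s = 6.29 / 0.0496944 = 126.574 s

value=126.6 s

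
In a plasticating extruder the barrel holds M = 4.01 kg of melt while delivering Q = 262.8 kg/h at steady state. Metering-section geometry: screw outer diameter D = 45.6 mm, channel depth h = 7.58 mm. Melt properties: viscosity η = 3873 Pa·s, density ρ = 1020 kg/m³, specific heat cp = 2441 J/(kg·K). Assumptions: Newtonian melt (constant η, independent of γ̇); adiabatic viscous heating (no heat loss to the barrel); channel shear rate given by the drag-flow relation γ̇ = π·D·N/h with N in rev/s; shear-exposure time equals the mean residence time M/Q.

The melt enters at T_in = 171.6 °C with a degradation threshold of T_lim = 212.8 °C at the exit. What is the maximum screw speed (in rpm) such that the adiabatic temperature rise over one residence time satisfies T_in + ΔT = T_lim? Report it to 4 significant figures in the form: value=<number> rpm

value=69.71 rpm

Convert throughput: Q = 262.8 kg/h = 262.8/3600 = 0.073 kg/s
t_res = M / Q_s = 4.01 ÷ 0.073 = 54.9315 s
Geometry in SI: D = 45.6 mm → 0.0456 m, h = 7.58 mm → 0.00758 m
Allowable rise: ΔT_a = T_lim − T_in = 212.8 − 171.6 = 41.2 K
γ̇_max² = ΔT_a·ρ·cp/(η·t_res) = 41.2·1020·2441/(3873·54.9315) = 482.166 s⁻²
Take the square root: γ̇_max = √(482.166) = 21.9583 s⁻¹
N_max = γ̇_max h / (πD) = 21.9583·0.00758/(π·0.0456) = 1.16186 rev/s → ×60 = 69.7114 rpm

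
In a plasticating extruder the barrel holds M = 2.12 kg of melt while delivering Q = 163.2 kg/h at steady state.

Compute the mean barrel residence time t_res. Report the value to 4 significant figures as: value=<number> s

value=46.76 s

Convert throughput: Q = 163.2 kg/h = 163.2/3600 = 0.0453333 kg/s
t_res = M / Q_s = 2.12 / 0.0453333 = 46.7647 s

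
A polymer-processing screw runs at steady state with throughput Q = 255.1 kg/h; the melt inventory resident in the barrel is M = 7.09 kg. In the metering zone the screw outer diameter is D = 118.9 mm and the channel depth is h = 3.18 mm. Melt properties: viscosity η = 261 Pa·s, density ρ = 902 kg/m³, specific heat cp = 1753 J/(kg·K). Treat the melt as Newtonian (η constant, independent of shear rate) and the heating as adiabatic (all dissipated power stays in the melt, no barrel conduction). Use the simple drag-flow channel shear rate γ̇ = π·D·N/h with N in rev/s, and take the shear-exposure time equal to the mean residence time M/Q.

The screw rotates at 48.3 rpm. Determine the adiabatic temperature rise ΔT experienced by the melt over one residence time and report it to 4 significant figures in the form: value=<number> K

value=147.7 K

Throughput in SI: Q_s = 255.1 kg/h ÷ 3600 s/h = 0.0708611 kg/s
t_res = M / Q_s = 7.09 / 0.0708611 = 100.055 s
Convert to SI: D = 0.1189 m, h = 0.00318 m, N = 48.3/60 = 0.805 rev/s
γ̇ = π D N / h = (π)(0.1189)(0.805) / 0.00318 = 94.5585 s⁻¹
ΔT = η·γ̇²·t_res / (ρ·cp) = 261 · (94.5585)² · 100.055 / (902 · 1753) = 147.67 K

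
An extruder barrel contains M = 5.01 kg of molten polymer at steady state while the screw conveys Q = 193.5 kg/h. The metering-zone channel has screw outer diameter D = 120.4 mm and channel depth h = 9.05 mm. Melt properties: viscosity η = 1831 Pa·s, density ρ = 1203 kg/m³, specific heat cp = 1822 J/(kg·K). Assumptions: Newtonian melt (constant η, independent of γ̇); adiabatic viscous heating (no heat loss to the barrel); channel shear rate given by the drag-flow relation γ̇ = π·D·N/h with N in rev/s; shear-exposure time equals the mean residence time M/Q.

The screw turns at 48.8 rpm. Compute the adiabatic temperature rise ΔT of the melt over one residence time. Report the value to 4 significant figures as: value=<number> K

value=89.98 K

Throughput in SI: Q_s = 193.5 kg/h ÷ 3600 s/h = 0.05375 kg/s
t_res = M / Q_s = 5.01 / 0.05375 = 93.2093 s
Geometry in metres: D = 120.4 mm → 0.1204 m, h = 9.05 mm → 0.00905 m; screw speed N = 48.8 rpm = 0.813333 rev/s
Shear rate: γ̇ = πDN/h = π·0.1204·0.813333/0.00905 = 33.9935 s⁻¹
Adiabatic rise: ΔT = η γ̇² t_res / (ρ cp) = 1831·(33.9935)²·93.2093 / (1203·1822) = 89.9759 K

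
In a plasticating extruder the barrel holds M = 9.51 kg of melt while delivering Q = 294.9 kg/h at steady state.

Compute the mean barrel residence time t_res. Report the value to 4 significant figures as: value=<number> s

value=116.1 s

Q_s = Q / 3600 = 294.9 / 3600 = 0.0819167 kg/s
t_res = M / Q_s = 9.51 ÷ 0.0819167 = 116.094 s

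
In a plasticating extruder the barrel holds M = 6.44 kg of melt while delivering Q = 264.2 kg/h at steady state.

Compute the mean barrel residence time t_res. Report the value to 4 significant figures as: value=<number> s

Convert throughput: Q = 264.2 kg/h = 264.2/3600 = 0.0733889 kg/s
Mean residence time: t_res = M/Q_s = 6.44 kg / 0.0733889 kg/s = 87.7517 s

value=87.75 s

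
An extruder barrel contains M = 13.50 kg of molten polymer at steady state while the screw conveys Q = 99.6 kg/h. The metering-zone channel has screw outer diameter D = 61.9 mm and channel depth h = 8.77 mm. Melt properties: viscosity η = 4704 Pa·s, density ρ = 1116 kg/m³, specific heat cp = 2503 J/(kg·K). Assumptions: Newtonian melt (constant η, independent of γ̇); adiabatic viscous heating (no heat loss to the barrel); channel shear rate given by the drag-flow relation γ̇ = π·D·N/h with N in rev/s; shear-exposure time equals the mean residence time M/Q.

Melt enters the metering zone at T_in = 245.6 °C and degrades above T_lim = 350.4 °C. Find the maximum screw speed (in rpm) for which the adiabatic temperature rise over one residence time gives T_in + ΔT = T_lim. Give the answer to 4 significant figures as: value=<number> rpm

Q_s = Q / 3600 = 99.6 / 3600 = 0.0276667 kg/s
t_res = M / Q_s = 13.50 ÷ 0.0276667 = 487.952 s
Convert to metres: D = 0.0619 m, h = 0.00877 m
Allowable rise: ΔT_a = T_lim − T_in = 350.4 − 245.6 = 104.8 K
Invert ΔT = ηγ̇²t_res/(ρcp) for γ̇: γ̇_max² = ΔT_a ρ cp / (η t_res) = 104.8·1116·2503 / (4704·487.952) = 127.539 s⁻²
γ̇_max = √127.539 = 11.2933 s⁻¹
N_max = γ̇_max·h / (π·D) = 11.2933 · 0.00877 / (π · 0.0619) = 0.509308 rev/s = 30.5585 rpm

value=30.56 rpm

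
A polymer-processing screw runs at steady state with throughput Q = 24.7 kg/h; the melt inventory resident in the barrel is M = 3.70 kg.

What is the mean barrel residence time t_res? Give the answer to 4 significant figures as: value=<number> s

Q_s = Q / 3600 = 24.7 / 3600 = 0.00686111 kg/s
t_res = M / Q_s = 3.70 / 0.00686111 = 539.271 s

value=539.3 s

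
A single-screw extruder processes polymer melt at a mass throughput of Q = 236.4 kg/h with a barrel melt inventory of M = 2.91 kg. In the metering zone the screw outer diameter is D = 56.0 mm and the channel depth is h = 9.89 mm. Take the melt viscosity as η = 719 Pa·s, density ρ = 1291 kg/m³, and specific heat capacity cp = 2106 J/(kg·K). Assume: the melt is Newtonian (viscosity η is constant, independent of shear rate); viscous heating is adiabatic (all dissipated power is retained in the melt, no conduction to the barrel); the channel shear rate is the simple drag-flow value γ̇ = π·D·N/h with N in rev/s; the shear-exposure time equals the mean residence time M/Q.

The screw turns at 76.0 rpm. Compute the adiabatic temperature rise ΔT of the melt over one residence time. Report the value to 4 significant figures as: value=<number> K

Q_s = Q / 3600 = 236.4 / 3600 = 0.0656667 kg/s
Mean residence time: t_res = M/Q_s = 2.91 kg / 0.0656667 kg/s = 44.3147 s
D = 56.0 mm = 0.056 m;  h = 9.89 mm = 0.00989 m;  N = 76.0 rpm / 60 = 1.26667 rev/s
γ̇ = π D N / h = (π)(0.056)(1.26667) / 0.00989 = 22.5322 s⁻¹
Adiabatic rise: ΔT = η γ̇² t_res / (ρ cp) = 719·(22.5322)²·44.3147 / (1291·2106) = 5.94977 K

value=5.950 K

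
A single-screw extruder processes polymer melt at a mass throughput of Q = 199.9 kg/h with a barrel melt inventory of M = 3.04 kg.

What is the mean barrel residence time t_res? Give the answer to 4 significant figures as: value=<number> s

value=54.75 s

Q_s = Q / 3600 = 199.9 / 3600 = 0.0555278 kg/s
t_res = M / Q_s = 3.04 ÷ 0.0555278 = 54.7474 s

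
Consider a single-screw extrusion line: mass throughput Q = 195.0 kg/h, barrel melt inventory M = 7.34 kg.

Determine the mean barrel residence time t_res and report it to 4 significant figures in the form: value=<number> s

Q_s = Q / 3600 = 195.0 / 3600 = 0.0541667 kg/s
Mean residence time: t_res = M/Q_s = 7.34 kg / 0.0541667 kg/s = 135.508 s

value=135.5 s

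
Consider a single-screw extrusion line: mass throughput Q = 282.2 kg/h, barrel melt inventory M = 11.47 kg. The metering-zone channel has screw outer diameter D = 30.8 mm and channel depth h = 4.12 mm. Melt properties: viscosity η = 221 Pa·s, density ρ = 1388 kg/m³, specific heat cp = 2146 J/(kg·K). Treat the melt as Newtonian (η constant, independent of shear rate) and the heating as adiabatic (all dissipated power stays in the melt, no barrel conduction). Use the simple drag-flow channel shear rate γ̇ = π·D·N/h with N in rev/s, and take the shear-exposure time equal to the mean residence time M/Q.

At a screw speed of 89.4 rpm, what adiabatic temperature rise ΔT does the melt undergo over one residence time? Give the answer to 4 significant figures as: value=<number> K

value=13.29 K

Q_s = Q / 3600 = 282.2 / 3600 = 0.0783889 kg/s
Mean residence time: t_res = M/Q_s = 11.47 kg / 0.0783889 kg/s = 146.322 s
Geometry in metres: D = 30.8 mm → 0.0308 m, h = 4.12 mm → 0.00412 m; screw speed N = 89.4 rpm = 1.49 rev/s
Shear rate: γ̇ = πDN/h = π·0.0308·1.49/0.00412 = 34.9937 s⁻¹
Adiabatic rise: ΔT = η γ̇² t_res / (ρ cp) = 221·(34.9937)²·146.322 / (1388·2146) = 13.2942 K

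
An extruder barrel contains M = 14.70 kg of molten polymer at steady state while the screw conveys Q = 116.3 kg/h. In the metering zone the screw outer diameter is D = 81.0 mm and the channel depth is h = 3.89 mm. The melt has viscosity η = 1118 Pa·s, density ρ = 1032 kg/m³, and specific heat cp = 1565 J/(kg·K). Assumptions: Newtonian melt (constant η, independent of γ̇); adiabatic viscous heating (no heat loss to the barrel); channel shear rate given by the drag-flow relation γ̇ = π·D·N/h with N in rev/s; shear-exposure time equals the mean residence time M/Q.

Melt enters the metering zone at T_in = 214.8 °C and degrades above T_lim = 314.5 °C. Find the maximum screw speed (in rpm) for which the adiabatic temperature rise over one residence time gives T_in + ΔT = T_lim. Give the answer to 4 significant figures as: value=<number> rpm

Convert throughput: Q = 116.3 kg/h = 116.3/3600 = 0.0323056 kg/s
t_res = M / Q_s = 14.70 / 0.0323056 = 455.03 s
Geometry in SI: D = 81.0 mm → 0.081 m, h = 3.89 mm → 0.00389 m
Allowable rise: ΔT_a = T_lim − T_in = 314.5 − 214.8 = 99.7 K
γ̇_max² = ΔT_a·ρ·cp/(η·t_res) = 99.7·1032·1565/(1118·455.03) = 316.524 s⁻²
γ̇_max = √316.524 = 17.7911 s⁻¹
N_max = γ̇_max·h / (π·D) = 17.7911 · 0.00389 / (π · 0.081) = 0.271968 rev/s = 16.3181 rpm

value=16.32 rpm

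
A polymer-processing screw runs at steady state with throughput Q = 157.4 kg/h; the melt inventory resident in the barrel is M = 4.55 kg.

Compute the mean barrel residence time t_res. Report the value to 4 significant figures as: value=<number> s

value=104.1 s

Q_s = Q / 3600 = 157.4 / 3600 = 0.0437222 kg/s
Mean residence time: t_res = M/Q_s = 4.55 kg / 0.0437222 kg/s = 104.066 s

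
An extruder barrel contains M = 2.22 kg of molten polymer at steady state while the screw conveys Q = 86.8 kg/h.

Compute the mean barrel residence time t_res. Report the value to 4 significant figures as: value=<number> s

Throughput in SI: Q_s = 86.8 kg/h ÷ 3600 s/h = 0.0241111 kg/s
t_res = M / Q_s = 2.22 / 0.0241111 = 92.0737 s

value=92.07 s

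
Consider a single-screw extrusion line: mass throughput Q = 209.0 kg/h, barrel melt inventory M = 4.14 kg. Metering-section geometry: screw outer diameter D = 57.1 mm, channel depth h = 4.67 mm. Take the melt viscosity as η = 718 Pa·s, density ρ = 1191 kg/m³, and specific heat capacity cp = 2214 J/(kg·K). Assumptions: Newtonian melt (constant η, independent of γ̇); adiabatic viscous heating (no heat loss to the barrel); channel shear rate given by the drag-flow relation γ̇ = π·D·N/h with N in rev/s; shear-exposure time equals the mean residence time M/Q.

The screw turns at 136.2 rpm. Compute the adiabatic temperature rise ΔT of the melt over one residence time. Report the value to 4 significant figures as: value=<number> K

value=147.6 K

Convert throughput: Q = 209.0 kg/h = 209.0/3600 = 0.0580556 kg/s
Mean residence time: t_res = M/Q_s = 4.14 kg / 0.0580556 kg/s = 71.311 s
D = 57.1 mm = 0.0571 m;  h = 4.67 mm = 0.00467 m;  N = 136.2 rpm / 60 = 2.27 rev/s
γ̇ = π·D·N / h = π · 0.0571 · 2.27 / 0.00467 = 87.1957 s⁻¹
ΔT = η·γ̇²·t_res/(ρ·cp) = [718 × 87.1957² × 71.311] / [1191 × 2214] = 147.632 K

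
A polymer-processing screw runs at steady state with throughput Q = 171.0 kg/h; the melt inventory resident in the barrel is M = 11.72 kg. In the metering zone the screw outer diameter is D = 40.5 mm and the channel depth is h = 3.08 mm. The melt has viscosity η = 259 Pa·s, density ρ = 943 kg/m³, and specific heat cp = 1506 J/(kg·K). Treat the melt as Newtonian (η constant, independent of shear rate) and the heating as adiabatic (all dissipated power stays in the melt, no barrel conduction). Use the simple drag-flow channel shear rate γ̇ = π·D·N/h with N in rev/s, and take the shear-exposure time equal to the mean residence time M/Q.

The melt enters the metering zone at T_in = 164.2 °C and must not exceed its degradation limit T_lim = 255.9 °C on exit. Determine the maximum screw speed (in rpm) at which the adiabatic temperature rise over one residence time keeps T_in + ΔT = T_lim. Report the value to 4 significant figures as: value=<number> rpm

Q_s = Q / 3600 = 171.0 / 3600 = 0.0475 kg/s
Mean residence time: t_res = M/Q_s = 11.72 kg / 0.0475 kg/s = 246.737 s
D = 40.5 mm = 0.0405 m;  h = 3.08 mm = 0.00308 m
ΔT_a = T_lim − T_in = 255.9 °C − 164.2 °C = 91.7 K
Invert ΔT = ηγ̇²t_res/(ρcp) for γ̇: γ̇_max² = ΔT_a ρ cp / (η t_res) = 91.7·943·1506 / (259·246.737) = 2037.85 s⁻²
Take the square root: γ̇_max = √(2037.85) = 45.1426 s⁻¹
Solve γ̇ = πDN/h for N: N_max = γ̇_max·h/(π·D) = 45.1426 × 0.00308 / (π × 0.0405) = 1.09278 rev/s = 65.5667 rpm

value=65.57 rpm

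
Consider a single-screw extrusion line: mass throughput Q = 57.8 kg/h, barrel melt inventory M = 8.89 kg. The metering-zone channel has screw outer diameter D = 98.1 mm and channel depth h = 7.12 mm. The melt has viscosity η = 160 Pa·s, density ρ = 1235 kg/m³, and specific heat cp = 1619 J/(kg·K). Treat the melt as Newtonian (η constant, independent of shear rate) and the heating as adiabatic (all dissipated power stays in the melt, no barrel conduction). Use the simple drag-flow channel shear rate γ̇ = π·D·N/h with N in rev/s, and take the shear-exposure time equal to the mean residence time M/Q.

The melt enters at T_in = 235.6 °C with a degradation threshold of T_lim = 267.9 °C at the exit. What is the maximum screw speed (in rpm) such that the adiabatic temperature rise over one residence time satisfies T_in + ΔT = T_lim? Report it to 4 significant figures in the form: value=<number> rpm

value=37.43 rpm

Q_s = Q / 3600 = 57.8 / 3600 = 0.0160556 kg/s
t_res = M / Q_s = 8.89 ÷ 0.0160556 = 553.702 s
Convert to metres: D = 0.0981 m, h = 0.00712 m
ΔT_a = T_lim − T_in = 267.9 °C − 235.6 °C = 32.3 K
γ̇_max² = ΔT_a·ρ·cp / (η·t_res) = [32.3 × 1235 × 1619] / [160 × 553.702] = 728.987 s⁻²
γ̇_max = sqrt(728.987) = 26.9998 s⁻¹
N_max = γ̇_max·h / (π·D) = 26.9998 · 0.00712 / (π · 0.0981) = 0.623765 rev/s = 37.4259 rpm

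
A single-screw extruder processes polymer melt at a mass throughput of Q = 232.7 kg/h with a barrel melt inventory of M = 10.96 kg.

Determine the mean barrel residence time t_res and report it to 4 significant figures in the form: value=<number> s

value=169.6 s

Q_s = Q / 3600 = 232.7 / 3600 = 0.0646389 kg/s
t_res = M / Q_s = 10.96 ÷ 0.0646389 = 169.557 s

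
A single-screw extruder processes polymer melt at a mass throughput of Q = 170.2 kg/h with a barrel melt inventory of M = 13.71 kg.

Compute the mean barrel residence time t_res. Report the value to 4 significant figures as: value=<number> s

value=290.0 s

Q_s = Q / 3600 = 170.2 / 3600 = 0.0472778 kg/s
Mean residence time: t_res = M/Q_s = 13.71 kg / 0.0472778 kg/s = 289.988 s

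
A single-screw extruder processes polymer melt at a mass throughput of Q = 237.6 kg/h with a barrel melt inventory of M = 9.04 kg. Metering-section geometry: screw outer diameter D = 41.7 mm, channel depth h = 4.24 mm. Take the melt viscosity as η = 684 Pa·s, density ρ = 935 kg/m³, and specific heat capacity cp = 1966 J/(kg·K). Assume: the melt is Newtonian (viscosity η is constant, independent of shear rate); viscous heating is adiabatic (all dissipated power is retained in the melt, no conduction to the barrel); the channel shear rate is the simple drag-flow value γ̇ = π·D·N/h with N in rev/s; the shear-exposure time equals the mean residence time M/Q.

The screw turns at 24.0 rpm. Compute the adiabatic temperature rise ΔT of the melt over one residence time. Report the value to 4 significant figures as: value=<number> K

value=7.785 K

Convert throughput: Q = 237.6 kg/h = 237.6/3600 = 0.066 kg/s
Mean residence time: t_res = M/Q_s = 9.04 kg / 0.066 kg/s = 136.97 s
D = 41.7 mm = 0.0417 m;  h = 4.24 mm = 0.00424 m;  N = 24.0 rpm / 60 = 0.4 rev/s
γ̇ = π D N / h = (π)(0.0417)(0.4) / 0.00424 = 12.3589 s⁻¹
Adiabatic rise: ΔT = η γ̇² t_res / (ρ cp) = 684·(12.3589)²·136.97 / (935·1966) = 7.78477 K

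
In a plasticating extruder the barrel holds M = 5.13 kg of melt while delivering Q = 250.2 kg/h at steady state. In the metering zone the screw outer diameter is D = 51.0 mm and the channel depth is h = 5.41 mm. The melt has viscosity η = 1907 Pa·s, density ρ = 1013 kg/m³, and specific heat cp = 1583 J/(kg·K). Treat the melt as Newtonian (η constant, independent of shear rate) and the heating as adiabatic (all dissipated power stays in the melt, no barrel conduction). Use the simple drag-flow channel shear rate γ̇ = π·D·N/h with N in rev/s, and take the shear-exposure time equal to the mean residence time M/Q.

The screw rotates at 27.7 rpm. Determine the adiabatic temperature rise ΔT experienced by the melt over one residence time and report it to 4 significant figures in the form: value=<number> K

Convert throughput: Q = 250.2 kg/h = 250.2/3600 = 0.0695 kg/s
t_res = M / Q_s = 5.13 ÷ 0.0695 = 73.8129 s
D = 51.0 mm = 0.051 m;  h = 5.41 mm = 0.00541 m;  N = 27.7 rpm / 60 = 0.461667 rev/s
Shear rate: γ̇ = πDN/h = π·0.051·0.461667/0.00541 = 13.6726 s⁻¹
ΔT = η·γ̇²·t_res / (ρ·cp) = 1907 · (13.6726)² · 73.8129 / (1013 · 1583) = 16.4095 K

value=16.41 K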